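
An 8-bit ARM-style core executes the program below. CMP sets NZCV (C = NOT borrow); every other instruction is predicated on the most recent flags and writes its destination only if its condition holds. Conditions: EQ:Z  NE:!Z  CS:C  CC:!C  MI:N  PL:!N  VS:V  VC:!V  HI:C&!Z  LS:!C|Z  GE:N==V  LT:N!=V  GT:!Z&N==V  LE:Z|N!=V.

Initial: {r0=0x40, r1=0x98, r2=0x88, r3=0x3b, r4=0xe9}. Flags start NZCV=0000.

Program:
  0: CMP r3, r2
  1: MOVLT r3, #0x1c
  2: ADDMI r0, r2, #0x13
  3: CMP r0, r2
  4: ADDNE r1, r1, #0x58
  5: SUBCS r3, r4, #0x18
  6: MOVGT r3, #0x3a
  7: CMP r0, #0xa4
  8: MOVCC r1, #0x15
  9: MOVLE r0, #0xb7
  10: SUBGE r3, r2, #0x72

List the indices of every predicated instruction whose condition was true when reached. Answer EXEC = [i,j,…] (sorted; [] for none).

[0] flags=1001 → (cmp)
[1] flags=1001 LT?F → skip
[2] flags=1001 MI?T → r0=0x9b
[3] flags=0010 → (cmp)
[4] flags=0010 NE?T → r1=0xf0
[5] flags=0010 CS?T → r3=0xd1
[6] flags=0010 GT?T → r3=0x3a
[7] flags=1000 → (cmp)
[8] flags=1000 CC?T → r1=0x15
[9] flags=1000 LE?T → r0=0xb7
[10] flags=1000 GE?F → skip

EXEC = [2,4,5,6,8,9]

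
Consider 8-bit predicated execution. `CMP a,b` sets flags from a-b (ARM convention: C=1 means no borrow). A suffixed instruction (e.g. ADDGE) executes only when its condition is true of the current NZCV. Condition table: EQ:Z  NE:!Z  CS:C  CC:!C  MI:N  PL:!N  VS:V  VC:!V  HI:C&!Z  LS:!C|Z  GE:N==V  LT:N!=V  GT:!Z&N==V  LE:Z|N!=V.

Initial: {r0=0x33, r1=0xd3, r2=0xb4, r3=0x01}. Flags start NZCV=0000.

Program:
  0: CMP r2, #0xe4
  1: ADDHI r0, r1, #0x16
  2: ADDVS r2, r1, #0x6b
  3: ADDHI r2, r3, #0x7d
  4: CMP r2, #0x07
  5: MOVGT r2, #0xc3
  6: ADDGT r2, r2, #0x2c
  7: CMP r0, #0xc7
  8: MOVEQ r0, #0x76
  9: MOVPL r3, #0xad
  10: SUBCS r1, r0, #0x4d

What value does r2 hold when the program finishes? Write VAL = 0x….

0: ✓ CMP  NZCV=1000
1: · ADDHI
2: · ADDVS
3: · ADDHI
4: ✓ CMP  NZCV=1010
5: · MOVGT
6: · ADDGT
7: ✓ CMP  NZCV=0000
8: · MOVEQ
9: ✓ MOVPL  r3←0xad
10: · SUBCS

VAL = 0xb4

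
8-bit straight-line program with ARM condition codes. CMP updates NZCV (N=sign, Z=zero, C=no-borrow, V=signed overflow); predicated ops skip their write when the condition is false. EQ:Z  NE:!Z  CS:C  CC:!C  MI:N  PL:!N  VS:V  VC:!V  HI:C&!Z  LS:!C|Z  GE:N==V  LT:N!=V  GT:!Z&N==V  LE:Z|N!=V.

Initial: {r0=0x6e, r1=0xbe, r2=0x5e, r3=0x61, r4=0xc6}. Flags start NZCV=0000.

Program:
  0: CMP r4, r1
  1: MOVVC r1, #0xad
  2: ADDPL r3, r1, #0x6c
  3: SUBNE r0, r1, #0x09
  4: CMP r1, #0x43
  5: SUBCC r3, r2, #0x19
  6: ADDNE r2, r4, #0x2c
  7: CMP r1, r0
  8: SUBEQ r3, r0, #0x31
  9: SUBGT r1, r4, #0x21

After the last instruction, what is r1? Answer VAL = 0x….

VAL = 0xa5

[0] flags=0010 → (cmp)
[1] flags=0010 VC?T → r1=0xad
[2] flags=0010 PL?T → r3=0x19
[3] flags=0010 NE?T → r0=0xa4
[4] flags=0011 → (cmp)
[5] flags=0011 CC?F → skip
[6] flags=0011 NE?T → r2=0xf2
[7] flags=0010 → (cmp)
[8] flags=0010 EQ?F → skip
[9] flags=0010 GT?T → r1=0xa5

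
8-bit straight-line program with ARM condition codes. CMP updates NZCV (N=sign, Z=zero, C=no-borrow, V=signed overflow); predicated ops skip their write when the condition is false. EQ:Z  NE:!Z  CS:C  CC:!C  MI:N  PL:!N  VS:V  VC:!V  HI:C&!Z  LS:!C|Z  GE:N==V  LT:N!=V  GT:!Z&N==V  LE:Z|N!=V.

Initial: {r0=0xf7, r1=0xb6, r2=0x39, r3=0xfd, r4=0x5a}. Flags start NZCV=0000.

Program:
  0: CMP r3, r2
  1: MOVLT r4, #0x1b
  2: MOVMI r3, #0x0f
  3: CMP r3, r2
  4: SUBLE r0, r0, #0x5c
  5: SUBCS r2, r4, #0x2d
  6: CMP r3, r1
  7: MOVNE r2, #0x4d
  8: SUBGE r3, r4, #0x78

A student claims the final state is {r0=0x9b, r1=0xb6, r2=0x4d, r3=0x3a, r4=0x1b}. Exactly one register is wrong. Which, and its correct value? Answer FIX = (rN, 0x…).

[0] flags=1010 → (cmp)
[1] flags=1010 LT?T → r4=0x1b
[2] flags=1010 MI?T → r3=0x0f
[3] flags=1000 → (cmp)
[4] flags=1000 LE?T → r0=0x9b
[5] flags=1000 CS?F → skip
[6] flags=0000 → (cmp)
[7] flags=0000 NE?T → r2=0x4d
[8] flags=0000 GE?T → r3=0xa3

FIX = (r3, 0xa3)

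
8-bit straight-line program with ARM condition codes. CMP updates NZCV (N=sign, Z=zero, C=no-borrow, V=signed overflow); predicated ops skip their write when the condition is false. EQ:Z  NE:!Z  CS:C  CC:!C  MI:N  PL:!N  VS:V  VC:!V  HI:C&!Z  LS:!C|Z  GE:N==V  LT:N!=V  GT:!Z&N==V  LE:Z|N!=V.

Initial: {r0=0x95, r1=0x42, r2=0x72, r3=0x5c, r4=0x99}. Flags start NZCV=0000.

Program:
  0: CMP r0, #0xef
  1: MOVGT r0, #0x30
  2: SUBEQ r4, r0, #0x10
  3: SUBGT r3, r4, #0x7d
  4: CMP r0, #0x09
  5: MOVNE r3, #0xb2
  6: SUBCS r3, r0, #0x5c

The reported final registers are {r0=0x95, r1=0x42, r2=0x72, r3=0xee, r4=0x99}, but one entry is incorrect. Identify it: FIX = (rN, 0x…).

FIX = (r3, 0x39)

0: ✓ CMP  NZCV=1000
1: · MOVGT
2: · SUBEQ
3: · SUBGT
4: ✓ CMP  NZCV=1010
5: ✓ MOVNE  r3←0xb2
6: ✓ SUBCS  r3←0x39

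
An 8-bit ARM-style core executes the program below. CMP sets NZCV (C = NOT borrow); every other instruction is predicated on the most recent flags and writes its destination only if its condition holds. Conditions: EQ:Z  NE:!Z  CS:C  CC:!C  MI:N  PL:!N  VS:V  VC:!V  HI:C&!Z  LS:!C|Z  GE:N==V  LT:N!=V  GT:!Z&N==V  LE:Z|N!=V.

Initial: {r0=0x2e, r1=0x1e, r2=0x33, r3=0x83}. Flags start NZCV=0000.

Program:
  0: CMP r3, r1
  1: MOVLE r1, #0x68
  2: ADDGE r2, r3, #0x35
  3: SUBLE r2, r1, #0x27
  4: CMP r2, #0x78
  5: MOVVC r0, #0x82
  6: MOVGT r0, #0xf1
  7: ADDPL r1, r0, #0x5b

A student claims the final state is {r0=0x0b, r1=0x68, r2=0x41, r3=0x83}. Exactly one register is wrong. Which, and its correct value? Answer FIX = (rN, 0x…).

0: ✓ CMP  NZCV=0011
1: ✓ MOVLE  r1←0x68
2: · ADDGE
3: ✓ SUBLE  r2←0x41
4: ✓ CMP  NZCV=1000
5: ✓ MOVVC  r0←0x82
6: · MOVGT
7: · ADDPL

FIX = (r0, 0x82)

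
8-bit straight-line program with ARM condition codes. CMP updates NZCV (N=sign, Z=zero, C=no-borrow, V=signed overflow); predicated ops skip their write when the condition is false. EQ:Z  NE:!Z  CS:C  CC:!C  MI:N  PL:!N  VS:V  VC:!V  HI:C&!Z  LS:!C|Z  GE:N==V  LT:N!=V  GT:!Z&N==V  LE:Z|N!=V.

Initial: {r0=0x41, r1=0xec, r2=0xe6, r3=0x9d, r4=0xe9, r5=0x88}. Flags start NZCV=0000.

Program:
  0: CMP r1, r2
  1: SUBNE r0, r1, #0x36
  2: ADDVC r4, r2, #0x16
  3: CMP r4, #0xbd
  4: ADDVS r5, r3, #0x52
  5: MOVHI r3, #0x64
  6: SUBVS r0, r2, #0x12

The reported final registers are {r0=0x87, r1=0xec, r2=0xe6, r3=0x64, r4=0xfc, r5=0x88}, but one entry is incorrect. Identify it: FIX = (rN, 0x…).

0: ✓ CMP  NZCV=0010
1: ✓ SUBNE  r0←0xb6
2: ✓ ADDVC  r4←0xfc
3: ✓ CMP  NZCV=0010
4: · ADDVS
5: ✓ MOVHI  r3←0x64
6: · SUBVS

FIX = (r0, 0xb6)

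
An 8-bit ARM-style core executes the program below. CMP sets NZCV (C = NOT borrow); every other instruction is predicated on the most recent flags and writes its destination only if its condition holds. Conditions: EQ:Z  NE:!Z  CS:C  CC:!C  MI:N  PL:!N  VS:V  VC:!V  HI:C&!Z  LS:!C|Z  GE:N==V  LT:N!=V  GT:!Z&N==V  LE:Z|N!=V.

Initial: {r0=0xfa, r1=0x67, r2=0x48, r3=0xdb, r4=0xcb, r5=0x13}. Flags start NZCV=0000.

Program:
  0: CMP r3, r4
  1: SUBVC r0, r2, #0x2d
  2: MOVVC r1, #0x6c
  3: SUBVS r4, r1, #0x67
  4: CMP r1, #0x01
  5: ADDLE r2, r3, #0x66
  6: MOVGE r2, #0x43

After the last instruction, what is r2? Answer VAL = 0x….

VAL = 0x43

0: ✓ CMP  NZCV=0010
1: ✓ SUBVC  r0←0x1b
2: ✓ MOVVC  r1←0x6c
3: · SUBVS
4: ✓ CMP  NZCV=0010
5: · ADDLE
6: ✓ MOVGE  r2←0x43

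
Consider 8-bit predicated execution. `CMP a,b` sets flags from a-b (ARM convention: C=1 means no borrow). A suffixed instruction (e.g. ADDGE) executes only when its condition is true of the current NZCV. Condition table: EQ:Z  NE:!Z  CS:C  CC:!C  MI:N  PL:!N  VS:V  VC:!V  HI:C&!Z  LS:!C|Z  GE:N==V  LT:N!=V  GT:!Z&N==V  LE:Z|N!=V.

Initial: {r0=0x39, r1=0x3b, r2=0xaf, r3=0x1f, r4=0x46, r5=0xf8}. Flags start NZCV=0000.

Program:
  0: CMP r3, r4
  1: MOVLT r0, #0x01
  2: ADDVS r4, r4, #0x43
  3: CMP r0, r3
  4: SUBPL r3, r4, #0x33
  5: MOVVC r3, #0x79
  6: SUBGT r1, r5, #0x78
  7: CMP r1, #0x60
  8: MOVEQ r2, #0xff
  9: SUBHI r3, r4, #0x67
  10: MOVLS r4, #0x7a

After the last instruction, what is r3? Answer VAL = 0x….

VAL = 0x79

0: ✓ CMP  NZCV=1000
1: ✓ MOVLT  r0←0x01
2: · ADDVS
3: ✓ CMP  NZCV=1000
4: · SUBPL
5: ✓ MOVVC  r3←0x79
6: · SUBGT
7: ✓ CMP  NZCV=1000
8: · MOVEQ
9: · SUBHI
10: ✓ MOVLS  r4←0x7a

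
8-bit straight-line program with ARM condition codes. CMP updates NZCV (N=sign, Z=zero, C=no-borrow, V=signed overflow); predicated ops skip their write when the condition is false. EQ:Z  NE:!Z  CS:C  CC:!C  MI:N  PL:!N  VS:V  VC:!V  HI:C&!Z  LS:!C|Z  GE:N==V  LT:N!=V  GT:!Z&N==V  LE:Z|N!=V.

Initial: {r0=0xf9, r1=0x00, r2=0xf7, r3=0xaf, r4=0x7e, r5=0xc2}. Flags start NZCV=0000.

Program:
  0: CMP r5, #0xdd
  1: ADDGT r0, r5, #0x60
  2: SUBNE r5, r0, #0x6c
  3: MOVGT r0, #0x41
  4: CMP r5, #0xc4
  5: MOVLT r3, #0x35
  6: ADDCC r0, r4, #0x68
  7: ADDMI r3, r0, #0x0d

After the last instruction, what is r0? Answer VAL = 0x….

VAL = 0xe6

0: ✓ CMP  NZCV=1000
1: · ADDGT
2: ✓ SUBNE  r5←0x8d
3: · MOVGT
4: ✓ CMP  NZCV=1000
5: ✓ MOVLT  r3←0x35
6: ✓ ADDCC  r0←0xe6
7: ✓ ADDMI  r3←0xf3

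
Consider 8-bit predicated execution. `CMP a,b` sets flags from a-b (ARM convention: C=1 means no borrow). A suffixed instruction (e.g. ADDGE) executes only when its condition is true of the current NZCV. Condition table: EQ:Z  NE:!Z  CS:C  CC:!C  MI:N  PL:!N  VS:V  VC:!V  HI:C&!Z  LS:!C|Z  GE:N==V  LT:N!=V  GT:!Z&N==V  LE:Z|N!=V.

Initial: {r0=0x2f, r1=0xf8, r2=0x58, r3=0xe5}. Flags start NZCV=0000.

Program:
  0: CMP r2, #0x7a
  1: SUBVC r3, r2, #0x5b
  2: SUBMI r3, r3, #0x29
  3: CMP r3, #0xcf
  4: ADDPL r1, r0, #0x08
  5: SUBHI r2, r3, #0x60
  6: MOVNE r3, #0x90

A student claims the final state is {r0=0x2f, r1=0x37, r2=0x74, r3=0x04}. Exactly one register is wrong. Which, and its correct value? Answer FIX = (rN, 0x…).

[0] flags=1000 → (cmp)
[1] flags=1000 VC?T → r3=0xfd
[2] flags=1000 MI?T → r3=0xd4
[3] flags=0010 → (cmp)
[4] flags=0010 PL?T → r1=0x37
[5] flags=0010 HI?T → r2=0x74
[6] flags=0010 NE?T → r3=0x90

FIX = (r3, 0x90)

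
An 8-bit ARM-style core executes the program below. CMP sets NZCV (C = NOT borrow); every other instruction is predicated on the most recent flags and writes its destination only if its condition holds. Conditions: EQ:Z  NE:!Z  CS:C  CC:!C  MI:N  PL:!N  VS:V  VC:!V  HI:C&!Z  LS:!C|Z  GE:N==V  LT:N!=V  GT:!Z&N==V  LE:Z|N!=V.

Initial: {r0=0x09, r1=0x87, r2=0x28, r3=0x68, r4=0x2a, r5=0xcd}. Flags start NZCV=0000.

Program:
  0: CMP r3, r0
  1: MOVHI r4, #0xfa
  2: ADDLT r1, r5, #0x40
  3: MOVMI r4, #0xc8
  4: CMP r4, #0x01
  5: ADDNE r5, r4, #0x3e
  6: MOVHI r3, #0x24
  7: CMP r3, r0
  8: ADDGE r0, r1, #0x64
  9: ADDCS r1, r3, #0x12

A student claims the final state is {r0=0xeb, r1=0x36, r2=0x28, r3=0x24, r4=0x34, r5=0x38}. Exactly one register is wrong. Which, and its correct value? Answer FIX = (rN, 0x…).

FIX = (r4, 0xfa)

[0] flags=0010 → (cmp)
[1] flags=0010 HI?T → r4=0xfa
[2] flags=0010 LT?F → skip
[3] flags=0010 MI?F → skip
[4] flags=1010 → (cmp)
[5] flags=1010 NE?T → r5=0x38
[6] flags=1010 HI?T → r3=0x24
[7] flags=0010 → (cmp)
[8] flags=0010 GE?T → r0=0xeb
[9] flags=0010 CS?T → r1=0x36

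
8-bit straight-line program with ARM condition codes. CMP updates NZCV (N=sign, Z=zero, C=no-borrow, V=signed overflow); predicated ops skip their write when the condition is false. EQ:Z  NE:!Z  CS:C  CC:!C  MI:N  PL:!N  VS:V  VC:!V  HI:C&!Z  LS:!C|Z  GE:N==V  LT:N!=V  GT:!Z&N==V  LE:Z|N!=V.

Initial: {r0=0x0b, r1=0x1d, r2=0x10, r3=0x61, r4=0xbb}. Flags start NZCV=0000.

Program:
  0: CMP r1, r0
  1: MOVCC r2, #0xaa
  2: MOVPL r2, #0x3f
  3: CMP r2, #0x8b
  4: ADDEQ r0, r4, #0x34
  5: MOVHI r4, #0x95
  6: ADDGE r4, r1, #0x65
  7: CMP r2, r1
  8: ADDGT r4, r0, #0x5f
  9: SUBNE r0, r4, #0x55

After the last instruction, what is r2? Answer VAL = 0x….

VAL = 0x3f

[0] flags=0010 → (cmp)
[1] flags=0010 CC?F → skip
[2] flags=0010 PL?T → r2=0x3f
[3] flags=1001 → (cmp)
[4] flags=1001 EQ?F → skip
[5] flags=1001 HI?F → skip
[6] flags=1001 GE?T → r4=0x82
[7] flags=0010 → (cmp)
[8] flags=0010 GT?T → r4=0x6a
[9] flags=0010 NE?T → r0=0x15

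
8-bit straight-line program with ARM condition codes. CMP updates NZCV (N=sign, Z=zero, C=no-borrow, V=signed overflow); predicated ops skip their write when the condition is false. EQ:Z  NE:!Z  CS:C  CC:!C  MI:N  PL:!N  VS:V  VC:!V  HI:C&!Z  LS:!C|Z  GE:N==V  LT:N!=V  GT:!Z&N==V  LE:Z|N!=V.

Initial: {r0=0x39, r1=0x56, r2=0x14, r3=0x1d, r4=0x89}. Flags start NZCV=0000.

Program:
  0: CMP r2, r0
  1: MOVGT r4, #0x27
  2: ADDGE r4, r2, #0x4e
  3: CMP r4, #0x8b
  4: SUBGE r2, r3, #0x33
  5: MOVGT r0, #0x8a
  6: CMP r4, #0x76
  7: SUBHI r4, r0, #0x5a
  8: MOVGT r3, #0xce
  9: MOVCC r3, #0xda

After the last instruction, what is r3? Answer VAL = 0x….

0: ✓ CMP  NZCV=1000
1: · MOVGT
2: · ADDGE
3: ✓ CMP  NZCV=1000
4: · SUBGE
5: · MOVGT
6: ✓ CMP  NZCV=0011
7: ✓ SUBHI  r4←0xdf
8: · MOVGT
9: · MOVCC

VAL = 0x1d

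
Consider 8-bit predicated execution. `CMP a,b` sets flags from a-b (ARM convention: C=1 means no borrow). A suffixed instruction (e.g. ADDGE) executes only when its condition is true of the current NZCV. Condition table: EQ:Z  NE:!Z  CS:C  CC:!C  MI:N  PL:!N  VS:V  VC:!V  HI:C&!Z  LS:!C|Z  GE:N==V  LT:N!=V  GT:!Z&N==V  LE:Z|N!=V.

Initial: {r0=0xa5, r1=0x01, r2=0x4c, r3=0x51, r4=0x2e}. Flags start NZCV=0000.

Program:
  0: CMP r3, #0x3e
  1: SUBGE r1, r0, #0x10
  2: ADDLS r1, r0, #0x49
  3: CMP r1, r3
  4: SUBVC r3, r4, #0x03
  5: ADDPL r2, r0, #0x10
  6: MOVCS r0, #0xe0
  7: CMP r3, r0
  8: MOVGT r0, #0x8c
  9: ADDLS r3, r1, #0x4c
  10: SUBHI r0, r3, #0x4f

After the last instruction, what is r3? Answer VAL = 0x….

[0] flags=0010 → (cmp)
[1] flags=0010 GE?T → r1=0x95
[2] flags=0010 LS?F → skip
[3] flags=0011 → (cmp)
[4] flags=0011 VC?F → skip
[5] flags=0011 PL?T → r2=0xb5
[6] flags=0011 CS?T → r0=0xe0
[7] flags=0000 → (cmp)
[8] flags=0000 GT?T → r0=0x8c
[9] flags=0000 LS?T → r3=0xe1
[10] flags=0000 HI?F → skip

VAL = 0xe1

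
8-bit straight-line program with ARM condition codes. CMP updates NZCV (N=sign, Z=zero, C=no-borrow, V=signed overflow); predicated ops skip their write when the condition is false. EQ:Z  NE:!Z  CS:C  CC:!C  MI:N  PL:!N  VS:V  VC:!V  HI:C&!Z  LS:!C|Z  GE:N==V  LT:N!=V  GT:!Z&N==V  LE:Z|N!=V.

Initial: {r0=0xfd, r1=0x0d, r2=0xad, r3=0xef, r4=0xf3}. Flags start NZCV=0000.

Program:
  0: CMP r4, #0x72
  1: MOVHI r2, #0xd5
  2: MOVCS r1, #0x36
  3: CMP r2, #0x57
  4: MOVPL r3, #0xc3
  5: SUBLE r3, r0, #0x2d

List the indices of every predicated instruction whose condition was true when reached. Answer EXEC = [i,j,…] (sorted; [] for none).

0: ✓ CMP  NZCV=1010
1: ✓ MOVHI  r2←0xd5
2: ✓ MOVCS  r1←0x36
3: ✓ CMP  NZCV=0011
4: ✓ MOVPL  r3←0xc3
5: ✓ SUBLE  r3←0xd0

EXEC = [1,2,4,5]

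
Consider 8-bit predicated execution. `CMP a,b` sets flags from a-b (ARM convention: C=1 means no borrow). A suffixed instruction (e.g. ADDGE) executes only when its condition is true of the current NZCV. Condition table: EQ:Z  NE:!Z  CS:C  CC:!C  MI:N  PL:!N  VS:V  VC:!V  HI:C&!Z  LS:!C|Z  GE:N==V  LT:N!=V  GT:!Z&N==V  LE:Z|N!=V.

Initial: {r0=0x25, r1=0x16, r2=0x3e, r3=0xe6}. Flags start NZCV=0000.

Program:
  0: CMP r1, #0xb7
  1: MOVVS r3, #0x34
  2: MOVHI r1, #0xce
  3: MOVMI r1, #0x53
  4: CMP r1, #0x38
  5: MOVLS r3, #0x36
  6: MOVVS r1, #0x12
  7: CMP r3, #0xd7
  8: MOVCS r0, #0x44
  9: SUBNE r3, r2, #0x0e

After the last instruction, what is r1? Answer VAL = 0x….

VAL = 0x16

[0] flags=0000 → (cmp)
[1] flags=0000 VS?F → skip
[2] flags=0000 HI?F → skip
[3] flags=0000 MI?F → skip
[4] flags=1000 → (cmp)
[5] flags=1000 LS?T → r3=0x36
[6] flags=1000 VS?F → skip
[7] flags=0000 → (cmp)
[8] flags=0000 CS?F → skip
[9] flags=0000 NE?T → r3=0x30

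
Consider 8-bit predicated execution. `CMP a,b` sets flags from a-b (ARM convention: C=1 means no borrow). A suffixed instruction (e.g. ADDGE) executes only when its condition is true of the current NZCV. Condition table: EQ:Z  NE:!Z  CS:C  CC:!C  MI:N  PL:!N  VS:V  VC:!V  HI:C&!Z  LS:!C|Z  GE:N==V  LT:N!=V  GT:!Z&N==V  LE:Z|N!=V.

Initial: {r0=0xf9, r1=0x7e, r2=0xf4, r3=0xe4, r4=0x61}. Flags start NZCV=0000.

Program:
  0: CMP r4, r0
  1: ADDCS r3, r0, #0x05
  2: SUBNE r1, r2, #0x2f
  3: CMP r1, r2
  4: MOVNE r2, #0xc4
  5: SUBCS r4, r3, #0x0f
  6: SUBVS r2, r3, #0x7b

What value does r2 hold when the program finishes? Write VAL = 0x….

VAL = 0xc4

[0] flags=0000 → (cmp)
[1] flags=0000 CS?F → skip
[2] flags=0000 NE?T → r1=0xc5
[3] flags=1000 → (cmp)
[4] flags=1000 NE?T → r2=0xc4
[5] flags=1000 CS?F → skip
[6] flags=1000 VS?F → skip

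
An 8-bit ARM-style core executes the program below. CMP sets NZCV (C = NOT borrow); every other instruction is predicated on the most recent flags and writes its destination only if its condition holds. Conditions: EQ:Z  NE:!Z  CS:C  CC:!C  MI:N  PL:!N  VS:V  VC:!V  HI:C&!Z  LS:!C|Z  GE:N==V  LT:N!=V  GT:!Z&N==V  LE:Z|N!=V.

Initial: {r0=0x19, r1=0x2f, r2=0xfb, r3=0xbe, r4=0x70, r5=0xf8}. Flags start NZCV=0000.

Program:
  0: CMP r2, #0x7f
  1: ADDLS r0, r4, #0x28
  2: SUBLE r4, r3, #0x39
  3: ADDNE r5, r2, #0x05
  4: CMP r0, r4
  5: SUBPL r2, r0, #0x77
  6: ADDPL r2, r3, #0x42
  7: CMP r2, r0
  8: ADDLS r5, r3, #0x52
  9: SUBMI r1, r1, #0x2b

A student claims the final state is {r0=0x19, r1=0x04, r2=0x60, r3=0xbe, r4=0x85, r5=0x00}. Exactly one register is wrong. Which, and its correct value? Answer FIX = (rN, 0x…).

[0] flags=0011 → (cmp)
[1] flags=0011 LS?F → skip
[2] flags=0011 LE?T → r4=0x85
[3] flags=0011 NE?T → r5=0x00
[4] flags=1001 → (cmp)
[5] flags=1001 PL?F → skip
[6] flags=1001 PL?F → skip
[7] flags=1010 → (cmp)
[8] flags=1010 LS?F → skip
[9] flags=1010 MI?T → r1=0x04

FIX = (r2, 0xfb)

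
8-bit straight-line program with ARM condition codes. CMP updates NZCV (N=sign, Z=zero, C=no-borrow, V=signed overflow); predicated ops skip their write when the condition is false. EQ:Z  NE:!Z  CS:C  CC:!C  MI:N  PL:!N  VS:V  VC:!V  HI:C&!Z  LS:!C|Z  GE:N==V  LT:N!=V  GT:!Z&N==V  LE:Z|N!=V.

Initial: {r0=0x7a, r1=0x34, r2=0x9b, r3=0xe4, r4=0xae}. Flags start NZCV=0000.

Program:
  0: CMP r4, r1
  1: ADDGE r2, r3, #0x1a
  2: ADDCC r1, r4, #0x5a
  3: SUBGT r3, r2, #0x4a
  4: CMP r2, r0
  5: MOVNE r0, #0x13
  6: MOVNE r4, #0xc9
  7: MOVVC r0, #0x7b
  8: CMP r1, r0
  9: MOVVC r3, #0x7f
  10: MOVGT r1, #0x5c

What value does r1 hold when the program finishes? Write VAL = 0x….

VAL = 0x5c

0: ✓ CMP  NZCV=0011
1: · ADDGE
2: · ADDCC
3: · SUBGT
4: ✓ CMP  NZCV=0011
5: ✓ MOVNE  r0←0x13
6: ✓ MOVNE  r4←0xc9
7: · MOVVC
8: ✓ CMP  NZCV=0010
9: ✓ MOVVC  r3←0x7f
10: ✓ MOVGT  r1←0x5c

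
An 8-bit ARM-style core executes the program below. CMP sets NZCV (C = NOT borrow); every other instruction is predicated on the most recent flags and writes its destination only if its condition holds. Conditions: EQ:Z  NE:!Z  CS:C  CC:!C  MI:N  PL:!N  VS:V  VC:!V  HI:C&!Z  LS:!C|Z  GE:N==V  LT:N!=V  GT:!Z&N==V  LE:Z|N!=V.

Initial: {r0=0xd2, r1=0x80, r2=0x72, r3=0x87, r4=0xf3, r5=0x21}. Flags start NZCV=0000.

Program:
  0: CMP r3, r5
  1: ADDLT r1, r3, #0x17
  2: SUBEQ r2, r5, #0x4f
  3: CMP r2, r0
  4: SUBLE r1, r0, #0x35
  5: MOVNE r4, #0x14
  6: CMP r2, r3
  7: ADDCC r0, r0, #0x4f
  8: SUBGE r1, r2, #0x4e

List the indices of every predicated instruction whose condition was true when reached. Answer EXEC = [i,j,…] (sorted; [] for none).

[0] flags=0011 → (cmp)
[1] flags=0011 LT?T → r1=0x9e
[2] flags=0011 EQ?F → skip
[3] flags=1001 → (cmp)
[4] flags=1001 LE?F → skip
[5] flags=1001 NE?T → r4=0x14
[6] flags=1001 → (cmp)
[7] flags=1001 CC?T → r0=0x21
[8] flags=1001 GE?T → r1=0x24

EXEC = [1,5,7,8]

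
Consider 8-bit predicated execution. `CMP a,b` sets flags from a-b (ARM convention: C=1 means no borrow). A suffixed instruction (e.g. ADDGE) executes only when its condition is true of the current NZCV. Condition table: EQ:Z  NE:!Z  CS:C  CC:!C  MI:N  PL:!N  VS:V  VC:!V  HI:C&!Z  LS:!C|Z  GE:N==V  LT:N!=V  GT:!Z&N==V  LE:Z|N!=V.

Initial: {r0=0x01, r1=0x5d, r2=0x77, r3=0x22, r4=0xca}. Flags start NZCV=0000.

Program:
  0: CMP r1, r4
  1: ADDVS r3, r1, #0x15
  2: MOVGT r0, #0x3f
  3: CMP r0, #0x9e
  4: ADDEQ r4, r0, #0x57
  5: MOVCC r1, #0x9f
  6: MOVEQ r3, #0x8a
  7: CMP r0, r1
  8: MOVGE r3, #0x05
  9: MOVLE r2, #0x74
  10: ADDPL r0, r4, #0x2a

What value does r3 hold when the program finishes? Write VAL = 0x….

VAL = 0x05

[0] flags=1001 → (cmp)
[1] flags=1001 VS?T → r3=0x72
[2] flags=1001 GT?T → r0=0x3f
[3] flags=1001 → (cmp)
[4] flags=1001 EQ?F → skip
[5] flags=1001 CC?T → r1=0x9f
[6] flags=1001 EQ?F → skip
[7] flags=1001 → (cmp)
[8] flags=1001 GE?T → r3=0x05
[9] flags=1001 LE?F → skip
[10] flags=1001 PL?F → skip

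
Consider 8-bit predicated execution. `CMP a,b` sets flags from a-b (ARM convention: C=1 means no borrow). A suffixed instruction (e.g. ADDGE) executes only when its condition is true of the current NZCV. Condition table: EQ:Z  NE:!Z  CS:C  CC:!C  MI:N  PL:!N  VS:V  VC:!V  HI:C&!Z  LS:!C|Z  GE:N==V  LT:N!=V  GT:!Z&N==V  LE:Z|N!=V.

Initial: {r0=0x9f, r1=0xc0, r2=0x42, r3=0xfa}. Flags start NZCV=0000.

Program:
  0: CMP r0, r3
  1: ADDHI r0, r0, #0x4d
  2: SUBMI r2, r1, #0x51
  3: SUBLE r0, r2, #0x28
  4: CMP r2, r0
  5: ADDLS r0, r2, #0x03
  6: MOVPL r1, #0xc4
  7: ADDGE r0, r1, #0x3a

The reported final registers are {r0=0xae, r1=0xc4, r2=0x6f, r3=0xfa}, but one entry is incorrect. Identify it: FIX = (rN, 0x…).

[0] flags=1000 → (cmp)
[1] flags=1000 HI?F → skip
[2] flags=1000 MI?T → r2=0x6f
[3] flags=1000 LE?T → r0=0x47
[4] flags=0010 → (cmp)
[5] flags=0010 LS?F → skip
[6] flags=0010 PL?T → r1=0xc4
[7] flags=0010 GE?T → r0=0xfe

FIX = (r0, 0xfe)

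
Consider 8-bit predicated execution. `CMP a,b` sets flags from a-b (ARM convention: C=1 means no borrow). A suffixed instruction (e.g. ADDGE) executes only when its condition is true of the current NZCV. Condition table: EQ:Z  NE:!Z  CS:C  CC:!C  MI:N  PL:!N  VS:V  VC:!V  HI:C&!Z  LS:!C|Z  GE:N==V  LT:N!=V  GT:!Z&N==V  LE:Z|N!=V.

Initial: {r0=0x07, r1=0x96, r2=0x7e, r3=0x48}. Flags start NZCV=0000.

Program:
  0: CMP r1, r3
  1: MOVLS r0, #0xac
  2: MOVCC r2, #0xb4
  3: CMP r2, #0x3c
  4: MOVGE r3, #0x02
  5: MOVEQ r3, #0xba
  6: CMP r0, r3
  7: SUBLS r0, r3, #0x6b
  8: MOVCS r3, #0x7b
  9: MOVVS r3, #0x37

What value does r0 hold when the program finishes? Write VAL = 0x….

[0] flags=0011 → (cmp)
[1] flags=0011 LS?F → skip
[2] flags=0011 CC?F → skip
[3] flags=0010 → (cmp)
[4] flags=0010 GE?T → r3=0x02
[5] flags=0010 EQ?F → skip
[6] flags=0010 → (cmp)
[7] flags=0010 LS?F → skip
[8] flags=0010 CS?T → r3=0x7b
[9] flags=0010 VS?F → skip

VAL = 0x07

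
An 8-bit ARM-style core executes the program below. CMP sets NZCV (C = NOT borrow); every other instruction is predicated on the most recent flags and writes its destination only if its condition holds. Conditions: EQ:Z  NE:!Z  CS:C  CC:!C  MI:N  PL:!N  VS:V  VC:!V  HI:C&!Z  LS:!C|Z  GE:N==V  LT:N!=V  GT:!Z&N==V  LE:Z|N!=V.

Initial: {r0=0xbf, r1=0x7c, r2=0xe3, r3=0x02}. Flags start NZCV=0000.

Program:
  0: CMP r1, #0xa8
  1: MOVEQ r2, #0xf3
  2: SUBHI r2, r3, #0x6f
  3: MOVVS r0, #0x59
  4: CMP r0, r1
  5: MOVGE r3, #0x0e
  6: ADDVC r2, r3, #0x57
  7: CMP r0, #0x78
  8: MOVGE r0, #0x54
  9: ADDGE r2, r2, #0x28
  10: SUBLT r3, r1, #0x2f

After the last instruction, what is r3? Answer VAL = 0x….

VAL = 0x4d

[0] flags=1001 → (cmp)
[1] flags=1001 EQ?F → skip
[2] flags=1001 HI?F → skip
[3] flags=1001 VS?T → r0=0x59
[4] flags=1000 → (cmp)
[5] flags=1000 GE?F → skip
[6] flags=1000 VC?T → r2=0x59
[7] flags=1000 → (cmp)
[8] flags=1000 GE?F → skip
[9] flags=1000 GE?F → skip
[10] flags=1000 LT?T → r3=0x4d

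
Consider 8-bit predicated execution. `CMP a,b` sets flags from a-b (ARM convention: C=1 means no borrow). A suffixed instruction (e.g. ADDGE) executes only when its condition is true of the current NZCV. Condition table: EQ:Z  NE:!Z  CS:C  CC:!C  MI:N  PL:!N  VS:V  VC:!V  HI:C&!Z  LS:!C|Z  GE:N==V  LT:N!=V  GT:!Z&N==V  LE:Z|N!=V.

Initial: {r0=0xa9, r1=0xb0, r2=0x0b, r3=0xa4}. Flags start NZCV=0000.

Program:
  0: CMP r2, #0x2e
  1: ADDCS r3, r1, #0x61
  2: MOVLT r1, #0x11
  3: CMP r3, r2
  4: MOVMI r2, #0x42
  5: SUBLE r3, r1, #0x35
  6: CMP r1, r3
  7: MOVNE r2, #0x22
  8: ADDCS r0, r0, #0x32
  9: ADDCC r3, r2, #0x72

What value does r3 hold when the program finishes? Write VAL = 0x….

[0] flags=1000 → (cmp)
[1] flags=1000 CS?F → skip
[2] flags=1000 LT?T → r1=0x11
[3] flags=1010 → (cmp)
[4] flags=1010 MI?T → r2=0x42
[5] flags=1010 LE?T → r3=0xdc
[6] flags=0000 → (cmp)
[7] flags=0000 NE?T → r2=0x22
[8] flags=0000 CS?F → skip
[9] flags=0000 CC?T → r3=0x94

VAL = 0x94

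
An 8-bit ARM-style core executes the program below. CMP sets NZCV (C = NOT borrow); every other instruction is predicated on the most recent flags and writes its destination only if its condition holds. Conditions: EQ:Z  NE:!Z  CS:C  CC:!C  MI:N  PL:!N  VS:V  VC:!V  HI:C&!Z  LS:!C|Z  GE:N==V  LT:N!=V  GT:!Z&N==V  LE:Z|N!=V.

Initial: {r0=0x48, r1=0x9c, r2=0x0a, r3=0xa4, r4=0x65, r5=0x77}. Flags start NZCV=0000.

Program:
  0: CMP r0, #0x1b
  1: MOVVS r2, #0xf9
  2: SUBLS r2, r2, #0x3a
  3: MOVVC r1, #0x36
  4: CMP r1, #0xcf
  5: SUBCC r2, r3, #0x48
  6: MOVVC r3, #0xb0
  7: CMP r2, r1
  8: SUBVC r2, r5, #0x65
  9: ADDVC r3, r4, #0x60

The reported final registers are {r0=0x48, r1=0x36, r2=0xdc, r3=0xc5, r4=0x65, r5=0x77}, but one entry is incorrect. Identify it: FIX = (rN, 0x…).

FIX = (r2, 0x12)

[0] flags=0010 → (cmp)
[1] flags=0010 VS?F → skip
[2] flags=0010 LS?F → skip
[3] flags=0010 VC?T → r1=0x36
[4] flags=0000 → (cmp)
[5] flags=0000 CC?T → r2=0x5c
[6] flags=0000 VC?T → r3=0xb0
[7] flags=0010 → (cmp)
[8] flags=0010 VC?T → r2=0x12
[9] flags=0010 VC?T → r3=0xc5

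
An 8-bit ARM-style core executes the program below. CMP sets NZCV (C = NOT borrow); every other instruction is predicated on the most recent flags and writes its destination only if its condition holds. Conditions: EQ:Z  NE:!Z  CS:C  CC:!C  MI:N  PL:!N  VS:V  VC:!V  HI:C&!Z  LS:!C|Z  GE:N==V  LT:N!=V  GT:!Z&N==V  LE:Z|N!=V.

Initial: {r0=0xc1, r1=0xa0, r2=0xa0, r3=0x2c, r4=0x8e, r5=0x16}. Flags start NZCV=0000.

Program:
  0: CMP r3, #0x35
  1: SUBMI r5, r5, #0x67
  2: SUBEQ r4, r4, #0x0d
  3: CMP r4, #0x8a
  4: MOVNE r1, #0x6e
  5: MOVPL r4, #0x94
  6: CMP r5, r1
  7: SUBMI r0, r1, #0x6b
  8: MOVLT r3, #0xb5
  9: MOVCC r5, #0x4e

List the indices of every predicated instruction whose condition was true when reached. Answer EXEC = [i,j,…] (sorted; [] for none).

0: ✓ CMP  NZCV=1000
1: ✓ SUBMI  r5←0xaf
2: · SUBEQ
3: ✓ CMP  NZCV=0010
4: ✓ MOVNE  r1←0x6e
5: ✓ MOVPL  r4←0x94
6: ✓ CMP  NZCV=0011
7: · SUBMI
8: ✓ MOVLT  r3←0xb5
9: · MOVCC

EXEC = [1,4,5,8]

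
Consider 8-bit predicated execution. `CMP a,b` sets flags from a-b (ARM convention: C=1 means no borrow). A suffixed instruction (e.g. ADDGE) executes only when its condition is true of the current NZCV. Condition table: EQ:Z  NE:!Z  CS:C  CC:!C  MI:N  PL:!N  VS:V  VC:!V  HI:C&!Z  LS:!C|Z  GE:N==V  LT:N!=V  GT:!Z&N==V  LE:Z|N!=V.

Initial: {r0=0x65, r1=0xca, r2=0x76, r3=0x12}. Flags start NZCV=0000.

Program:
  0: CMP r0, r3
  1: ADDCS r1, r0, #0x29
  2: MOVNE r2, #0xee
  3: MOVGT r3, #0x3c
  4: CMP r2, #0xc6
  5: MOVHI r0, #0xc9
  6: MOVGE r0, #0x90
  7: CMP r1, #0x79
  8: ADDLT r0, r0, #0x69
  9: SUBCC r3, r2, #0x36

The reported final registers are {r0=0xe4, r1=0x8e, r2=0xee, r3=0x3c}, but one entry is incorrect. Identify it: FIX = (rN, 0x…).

FIX = (r0, 0xf9)

[0] flags=0010 → (cmp)
[1] flags=0010 CS?T → r1=0x8e
[2] flags=0010 NE?T → r2=0xee
[3] flags=0010 GT?T → r3=0x3c
[4] flags=0010 → (cmp)
[5] flags=0010 HI?T → r0=0xc9
[6] flags=0010 GE?T → r0=0x90
[7] flags=0011 → (cmp)
[8] flags=0011 LT?T → r0=0xf9
[9] flags=0011 CC?F → skip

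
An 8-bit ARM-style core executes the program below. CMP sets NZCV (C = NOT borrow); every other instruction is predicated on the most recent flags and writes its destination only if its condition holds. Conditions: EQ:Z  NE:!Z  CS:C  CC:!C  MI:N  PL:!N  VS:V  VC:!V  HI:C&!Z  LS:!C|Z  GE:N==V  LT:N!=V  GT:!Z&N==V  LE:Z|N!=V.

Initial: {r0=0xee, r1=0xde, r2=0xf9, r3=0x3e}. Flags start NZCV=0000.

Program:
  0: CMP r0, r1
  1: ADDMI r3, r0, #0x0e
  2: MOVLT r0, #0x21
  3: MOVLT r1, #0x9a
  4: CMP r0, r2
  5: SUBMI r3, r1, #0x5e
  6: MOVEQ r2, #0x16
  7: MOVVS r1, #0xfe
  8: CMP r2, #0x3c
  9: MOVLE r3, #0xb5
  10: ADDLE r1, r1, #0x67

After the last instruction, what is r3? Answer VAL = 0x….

VAL = 0xb5

0: ✓ CMP  NZCV=0010
1: · ADDMI
2: · MOVLT
3: · MOVLT
4: ✓ CMP  NZCV=1000
5: ✓ SUBMI  r3←0x80
6: · MOVEQ
7: · MOVVS
8: ✓ CMP  NZCV=1010
9: ✓ MOVLE  r3←0xb5
10: ✓ ADDLE  r1←0x45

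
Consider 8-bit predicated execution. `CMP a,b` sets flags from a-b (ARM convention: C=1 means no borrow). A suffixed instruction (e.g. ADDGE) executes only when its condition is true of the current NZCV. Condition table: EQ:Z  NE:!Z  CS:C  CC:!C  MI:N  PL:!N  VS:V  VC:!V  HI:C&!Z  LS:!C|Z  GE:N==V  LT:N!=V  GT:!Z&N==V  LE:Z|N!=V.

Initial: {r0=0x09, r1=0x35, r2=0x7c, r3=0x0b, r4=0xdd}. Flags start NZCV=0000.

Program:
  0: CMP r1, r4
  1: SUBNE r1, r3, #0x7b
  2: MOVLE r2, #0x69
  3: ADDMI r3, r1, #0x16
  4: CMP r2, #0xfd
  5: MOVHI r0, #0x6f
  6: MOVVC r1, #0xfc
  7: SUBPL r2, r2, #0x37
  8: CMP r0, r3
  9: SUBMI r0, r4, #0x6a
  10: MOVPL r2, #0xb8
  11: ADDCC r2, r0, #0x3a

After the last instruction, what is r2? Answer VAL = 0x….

VAL = 0xad

[0] flags=0000 → (cmp)
[1] flags=0000 NE?T → r1=0x90
[2] flags=0000 LE?F → skip
[3] flags=0000 MI?F → skip
[4] flags=0000 → (cmp)
[5] flags=0000 HI?F → skip
[6] flags=0000 VC?T → r1=0xfc
[7] flags=0000 PL?T → r2=0x45
[8] flags=1000 → (cmp)
[9] flags=1000 MI?T → r0=0x73
[10] flags=1000 PL?F → skip
[11] flags=1000 CC?T → r2=0xad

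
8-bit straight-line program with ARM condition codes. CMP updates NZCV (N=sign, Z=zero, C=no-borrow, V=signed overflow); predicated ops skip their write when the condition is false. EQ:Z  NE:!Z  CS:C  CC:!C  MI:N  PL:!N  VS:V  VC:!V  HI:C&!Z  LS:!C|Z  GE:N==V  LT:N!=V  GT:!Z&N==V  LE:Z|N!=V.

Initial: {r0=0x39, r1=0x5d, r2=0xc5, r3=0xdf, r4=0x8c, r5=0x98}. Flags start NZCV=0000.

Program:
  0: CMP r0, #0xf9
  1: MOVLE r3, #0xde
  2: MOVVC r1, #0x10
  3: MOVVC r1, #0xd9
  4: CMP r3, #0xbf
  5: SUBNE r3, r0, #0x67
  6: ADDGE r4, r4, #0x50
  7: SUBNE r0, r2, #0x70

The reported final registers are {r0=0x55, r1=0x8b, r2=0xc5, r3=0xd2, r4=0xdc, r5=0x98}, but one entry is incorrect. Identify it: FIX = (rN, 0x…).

FIX = (r1, 0xd9)

[0] flags=0000 → (cmp)
[1] flags=0000 LE?F → skip
[2] flags=0000 VC?T → r1=0x10
[3] flags=0000 VC?T → r1=0xd9
[4] flags=0010 → (cmp)
[5] flags=0010 NE?T → r3=0xd2
[6] flags=0010 GE?T → r4=0xdc
[7] flags=0010 NE?T → r0=0x55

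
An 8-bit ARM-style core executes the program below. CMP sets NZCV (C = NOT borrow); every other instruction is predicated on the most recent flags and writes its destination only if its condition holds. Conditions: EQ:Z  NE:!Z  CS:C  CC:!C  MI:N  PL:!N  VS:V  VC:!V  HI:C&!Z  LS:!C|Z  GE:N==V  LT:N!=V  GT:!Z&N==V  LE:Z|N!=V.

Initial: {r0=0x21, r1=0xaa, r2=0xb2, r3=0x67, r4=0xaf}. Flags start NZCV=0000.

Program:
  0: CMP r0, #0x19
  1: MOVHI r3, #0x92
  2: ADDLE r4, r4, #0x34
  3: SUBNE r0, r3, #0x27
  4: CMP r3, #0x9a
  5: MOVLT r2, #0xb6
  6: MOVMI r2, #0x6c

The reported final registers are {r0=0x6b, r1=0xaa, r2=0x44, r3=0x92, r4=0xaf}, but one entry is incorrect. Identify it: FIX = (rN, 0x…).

FIX = (r2, 0x6c)

0: ✓ CMP  NZCV=0010
1: ✓ MOVHI  r3←0x92
2: · ADDLE
3: ✓ SUBNE  r0←0x6b
4: ✓ CMP  NZCV=1000
5: ✓ MOVLT  r2←0xb6
6: ✓ MOVMI  r2←0x6c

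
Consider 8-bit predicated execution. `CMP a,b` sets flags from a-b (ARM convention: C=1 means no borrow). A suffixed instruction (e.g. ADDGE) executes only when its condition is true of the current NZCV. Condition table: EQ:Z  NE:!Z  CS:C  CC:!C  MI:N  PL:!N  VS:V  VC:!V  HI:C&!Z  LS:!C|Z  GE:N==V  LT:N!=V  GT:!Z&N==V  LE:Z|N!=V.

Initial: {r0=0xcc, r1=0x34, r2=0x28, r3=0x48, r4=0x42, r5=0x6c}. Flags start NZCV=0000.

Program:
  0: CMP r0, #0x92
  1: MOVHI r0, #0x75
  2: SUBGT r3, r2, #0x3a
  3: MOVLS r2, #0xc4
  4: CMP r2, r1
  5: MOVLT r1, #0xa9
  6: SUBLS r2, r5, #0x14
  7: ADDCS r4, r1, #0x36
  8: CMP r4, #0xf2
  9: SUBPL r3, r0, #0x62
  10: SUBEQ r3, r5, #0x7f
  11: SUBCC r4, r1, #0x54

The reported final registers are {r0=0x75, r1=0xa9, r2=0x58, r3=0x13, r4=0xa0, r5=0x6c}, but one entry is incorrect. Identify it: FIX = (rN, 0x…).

0: ✓ CMP  NZCV=0010
1: ✓ MOVHI  r0←0x75
2: ✓ SUBGT  r3←0xee
3: · MOVLS
4: ✓ CMP  NZCV=1000
5: ✓ MOVLT  r1←0xa9
6: ✓ SUBLS  r2←0x58
7: · ADDCS
8: ✓ CMP  NZCV=0000
9: ✓ SUBPL  r3←0x13
10: · SUBEQ
11: ✓ SUBCC  r4←0x55

FIX = (r4, 0x55)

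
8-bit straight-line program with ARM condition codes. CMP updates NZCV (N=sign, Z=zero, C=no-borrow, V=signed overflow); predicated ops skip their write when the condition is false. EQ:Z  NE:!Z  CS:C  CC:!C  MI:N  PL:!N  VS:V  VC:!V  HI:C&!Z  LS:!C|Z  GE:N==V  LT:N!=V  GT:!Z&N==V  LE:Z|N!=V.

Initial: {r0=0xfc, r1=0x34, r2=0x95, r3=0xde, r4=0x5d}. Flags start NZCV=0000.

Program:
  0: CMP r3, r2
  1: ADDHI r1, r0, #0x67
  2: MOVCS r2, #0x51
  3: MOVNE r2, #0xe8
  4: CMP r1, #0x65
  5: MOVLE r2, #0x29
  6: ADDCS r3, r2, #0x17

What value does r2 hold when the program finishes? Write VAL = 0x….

VAL = 0x29

[0] flags=0010 → (cmp)
[1] flags=0010 HI?T → r1=0x63
[2] flags=0010 CS?T → r2=0x51
[3] flags=0010 NE?T → r2=0xe8
[4] flags=1000 → (cmp)
[5] flags=1000 LE?T → r2=0x29
[6] flags=1000 CS?F → skip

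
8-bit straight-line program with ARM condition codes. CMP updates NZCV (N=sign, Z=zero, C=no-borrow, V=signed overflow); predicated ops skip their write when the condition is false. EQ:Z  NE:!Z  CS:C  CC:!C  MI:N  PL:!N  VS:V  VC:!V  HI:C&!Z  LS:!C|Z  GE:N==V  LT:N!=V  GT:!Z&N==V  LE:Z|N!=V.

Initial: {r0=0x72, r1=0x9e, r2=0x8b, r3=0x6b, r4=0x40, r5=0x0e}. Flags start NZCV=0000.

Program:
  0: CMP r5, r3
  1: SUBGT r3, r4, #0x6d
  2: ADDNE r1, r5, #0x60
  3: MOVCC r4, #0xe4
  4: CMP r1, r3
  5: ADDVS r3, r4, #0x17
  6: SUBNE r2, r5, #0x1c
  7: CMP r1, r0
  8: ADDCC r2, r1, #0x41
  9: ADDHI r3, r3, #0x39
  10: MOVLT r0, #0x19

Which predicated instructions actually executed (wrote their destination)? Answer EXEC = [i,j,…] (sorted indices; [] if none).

EXEC = [2,3,6,8,10]

[0] flags=1000 → (cmp)
[1] flags=1000 GT?F → skip
[2] flags=1000 NE?T → r1=0x6e
[3] flags=1000 CC?T → r4=0xe4
[4] flags=0010 → (cmp)
[5] flags=0010 VS?F → skip
[6] flags=0010 NE?T → r2=0xf2
[7] flags=1000 → (cmp)
[8] flags=1000 CC?T → r2=0xaf
[9] flags=1000 HI?F → skip
[10] flags=1000 LT?T → r0=0x19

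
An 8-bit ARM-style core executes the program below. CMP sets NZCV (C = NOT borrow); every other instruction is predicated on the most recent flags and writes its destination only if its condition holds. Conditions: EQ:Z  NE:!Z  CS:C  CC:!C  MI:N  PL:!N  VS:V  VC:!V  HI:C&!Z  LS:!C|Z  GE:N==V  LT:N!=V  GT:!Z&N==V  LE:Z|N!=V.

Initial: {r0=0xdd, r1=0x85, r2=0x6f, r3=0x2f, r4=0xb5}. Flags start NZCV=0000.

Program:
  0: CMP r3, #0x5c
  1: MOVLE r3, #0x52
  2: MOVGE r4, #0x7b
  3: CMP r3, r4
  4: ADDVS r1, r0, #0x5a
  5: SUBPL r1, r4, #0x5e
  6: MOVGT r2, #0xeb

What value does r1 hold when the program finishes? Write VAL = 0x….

VAL = 0x37

[0] flags=1000 → (cmp)
[1] flags=1000 LE?T → r3=0x52
[2] flags=1000 GE?F → skip
[3] flags=1001 → (cmp)
[4] flags=1001 VS?T → r1=0x37
[5] flags=1001 PL?F → skip
[6] flags=1001 GT?T → r2=0xeb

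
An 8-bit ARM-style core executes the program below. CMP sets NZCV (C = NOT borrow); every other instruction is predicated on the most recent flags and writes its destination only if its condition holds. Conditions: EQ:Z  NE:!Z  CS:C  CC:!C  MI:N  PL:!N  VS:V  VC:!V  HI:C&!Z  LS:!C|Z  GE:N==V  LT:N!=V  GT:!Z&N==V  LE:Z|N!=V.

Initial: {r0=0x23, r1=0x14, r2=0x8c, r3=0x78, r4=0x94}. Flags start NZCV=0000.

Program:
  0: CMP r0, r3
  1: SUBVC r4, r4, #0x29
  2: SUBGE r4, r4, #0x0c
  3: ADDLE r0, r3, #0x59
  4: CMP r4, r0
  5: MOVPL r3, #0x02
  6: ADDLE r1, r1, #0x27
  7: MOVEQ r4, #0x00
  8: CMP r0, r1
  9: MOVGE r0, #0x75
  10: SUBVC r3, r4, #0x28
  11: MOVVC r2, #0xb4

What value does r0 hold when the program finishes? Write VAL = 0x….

VAL = 0xd1

[0] flags=1000 → (cmp)
[1] flags=1000 VC?T → r4=0x6b
[2] flags=1000 GE?F → skip
[3] flags=1000 LE?T → r0=0xd1
[4] flags=1001 → (cmp)
[5] flags=1001 PL?F → skip
[6] flags=1001 LE?F → skip
[7] flags=1001 EQ?F → skip
[8] flags=1010 → (cmp)
[9] flags=1010 GE?F → skip
[10] flags=1010 VC?T → r3=0x43
[11] flags=1010 VC?T → r2=0xb4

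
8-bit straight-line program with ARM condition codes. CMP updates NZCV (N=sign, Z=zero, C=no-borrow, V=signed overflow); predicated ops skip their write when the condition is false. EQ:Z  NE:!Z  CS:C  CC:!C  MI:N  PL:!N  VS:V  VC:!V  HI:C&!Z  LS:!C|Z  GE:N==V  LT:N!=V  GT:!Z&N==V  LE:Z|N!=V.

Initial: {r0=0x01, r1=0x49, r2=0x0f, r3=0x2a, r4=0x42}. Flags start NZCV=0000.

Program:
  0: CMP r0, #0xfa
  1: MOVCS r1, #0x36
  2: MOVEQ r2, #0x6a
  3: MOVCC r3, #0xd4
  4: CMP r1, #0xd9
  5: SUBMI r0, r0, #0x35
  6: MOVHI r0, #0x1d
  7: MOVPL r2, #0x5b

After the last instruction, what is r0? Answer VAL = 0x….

VAL = 0x01

0: ✓ CMP  NZCV=0000
1: · MOVCS
2: · MOVEQ
3: ✓ MOVCC  r3←0xd4
4: ✓ CMP  NZCV=0000
5: · SUBMI
6: · MOVHI
7: ✓ MOVPL  r2←0x5b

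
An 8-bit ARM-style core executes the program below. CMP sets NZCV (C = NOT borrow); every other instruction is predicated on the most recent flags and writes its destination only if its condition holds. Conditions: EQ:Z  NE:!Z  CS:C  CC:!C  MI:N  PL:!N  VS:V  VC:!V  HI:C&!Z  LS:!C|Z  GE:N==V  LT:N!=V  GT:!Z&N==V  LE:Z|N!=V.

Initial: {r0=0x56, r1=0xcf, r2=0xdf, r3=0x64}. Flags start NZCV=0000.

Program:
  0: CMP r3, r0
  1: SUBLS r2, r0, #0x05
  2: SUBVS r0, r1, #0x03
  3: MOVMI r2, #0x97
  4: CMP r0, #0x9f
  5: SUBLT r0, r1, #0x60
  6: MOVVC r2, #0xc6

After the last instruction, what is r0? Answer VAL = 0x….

VAL = 0x56

[0] flags=0010 → (cmp)
[1] flags=0010 LS?F → skip
[2] flags=0010 VS?F → skip
[3] flags=0010 MI?F → skip
[4] flags=1001 → (cmp)
[5] flags=1001 LT?F → skip
[6] flags=1001 VC?F → skip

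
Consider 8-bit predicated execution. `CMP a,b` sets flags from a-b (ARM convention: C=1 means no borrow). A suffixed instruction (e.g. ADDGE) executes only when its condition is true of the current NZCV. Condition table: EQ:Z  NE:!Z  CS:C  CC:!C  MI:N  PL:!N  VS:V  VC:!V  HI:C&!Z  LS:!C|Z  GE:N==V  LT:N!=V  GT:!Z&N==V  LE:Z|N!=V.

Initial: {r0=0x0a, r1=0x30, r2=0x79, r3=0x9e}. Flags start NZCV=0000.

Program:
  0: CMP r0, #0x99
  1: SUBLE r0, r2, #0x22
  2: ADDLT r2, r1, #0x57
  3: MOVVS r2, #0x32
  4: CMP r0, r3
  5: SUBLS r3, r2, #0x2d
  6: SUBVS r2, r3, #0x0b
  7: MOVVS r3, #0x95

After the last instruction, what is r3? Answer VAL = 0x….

VAL = 0x4c

0: ✓ CMP  NZCV=0000
1: · SUBLE
2: · ADDLT
3: · MOVVS
4: ✓ CMP  NZCV=0000
5: ✓ SUBLS  r3←0x4c
6: · SUBVS
7: · MOVVS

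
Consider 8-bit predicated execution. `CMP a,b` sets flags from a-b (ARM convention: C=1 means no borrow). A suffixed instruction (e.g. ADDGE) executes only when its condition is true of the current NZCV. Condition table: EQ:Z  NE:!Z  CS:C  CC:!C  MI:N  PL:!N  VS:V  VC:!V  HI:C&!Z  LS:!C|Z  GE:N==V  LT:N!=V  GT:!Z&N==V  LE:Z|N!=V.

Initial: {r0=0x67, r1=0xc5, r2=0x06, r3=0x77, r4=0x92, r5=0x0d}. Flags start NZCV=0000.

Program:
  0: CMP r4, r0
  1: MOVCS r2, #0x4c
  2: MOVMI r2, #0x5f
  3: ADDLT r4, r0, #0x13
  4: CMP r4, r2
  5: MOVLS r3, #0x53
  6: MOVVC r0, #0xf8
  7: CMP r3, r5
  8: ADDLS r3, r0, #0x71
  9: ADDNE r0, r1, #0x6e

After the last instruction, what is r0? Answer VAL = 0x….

0: ✓ CMP  NZCV=0011
1: ✓ MOVCS  r2←0x4c
2: · MOVMI
3: ✓ ADDLT  r4←0x7a
4: ✓ CMP  NZCV=0010
5: · MOVLS
6: ✓ MOVVC  r0←0xf8
7: ✓ CMP  NZCV=0010
8: · ADDLS
9: ✓ ADDNE  r0←0x33

VAL = 0x33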